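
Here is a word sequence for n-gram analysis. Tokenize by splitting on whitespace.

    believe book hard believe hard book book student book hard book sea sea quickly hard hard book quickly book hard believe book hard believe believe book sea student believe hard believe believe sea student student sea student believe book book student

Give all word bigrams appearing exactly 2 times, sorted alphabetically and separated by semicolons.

Bigram counts meeting the condition (exactly 2 times):
  believe believe: 2
  believe hard: 2
  book book: 2
  book sea: 2
  book student: 2
  student believe: 2

believe believe; believe hard; book book; book sea; book student; student believe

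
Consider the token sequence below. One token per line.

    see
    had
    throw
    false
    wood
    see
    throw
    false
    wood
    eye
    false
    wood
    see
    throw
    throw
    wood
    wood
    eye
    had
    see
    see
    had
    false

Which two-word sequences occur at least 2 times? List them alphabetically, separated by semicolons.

false wood; see had; see throw; throw false; wood eye; wood see

Bigram counts meeting the condition (at least 2 times):
  false wood: 3
  see had: 2
  see throw: 2
  throw false: 2
  wood eye: 2
  wood see: 2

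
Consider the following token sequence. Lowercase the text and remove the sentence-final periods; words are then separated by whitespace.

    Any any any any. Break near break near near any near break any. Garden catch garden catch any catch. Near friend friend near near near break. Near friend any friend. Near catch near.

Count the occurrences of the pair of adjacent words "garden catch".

Scanning the 32 overlapping bigram windows for "garden catch":
  position 14–15: garden catch
  position 16–17: garden catch

2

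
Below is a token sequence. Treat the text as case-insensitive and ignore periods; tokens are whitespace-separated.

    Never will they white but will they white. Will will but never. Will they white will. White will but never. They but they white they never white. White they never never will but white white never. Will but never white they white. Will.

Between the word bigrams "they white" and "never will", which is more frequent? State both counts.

"they white": 5 occurrences
"never will": 4 occurrences

"they white" (5 vs 4)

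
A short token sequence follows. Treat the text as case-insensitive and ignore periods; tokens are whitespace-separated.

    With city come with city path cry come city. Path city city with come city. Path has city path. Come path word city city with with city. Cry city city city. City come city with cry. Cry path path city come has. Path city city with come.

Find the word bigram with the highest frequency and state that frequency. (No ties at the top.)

Bigram frequencies (highest first):
  city city: 6
  city path: 4
  city with: 4
  with city: 3
  city come: 3
  come city: 3
  … (20 more, each ≤ 3)

"city city", 6 times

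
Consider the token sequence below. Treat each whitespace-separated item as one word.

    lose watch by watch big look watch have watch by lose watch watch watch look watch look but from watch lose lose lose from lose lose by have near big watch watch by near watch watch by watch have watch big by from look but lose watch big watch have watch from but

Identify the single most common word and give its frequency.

Unigram frequencies (highest first):
  watch: 18
  lose: 8
  by: 6
  big: 4
  look: 4
  have: 4
  … (3 more, each ≤ 4)

"watch", 18 times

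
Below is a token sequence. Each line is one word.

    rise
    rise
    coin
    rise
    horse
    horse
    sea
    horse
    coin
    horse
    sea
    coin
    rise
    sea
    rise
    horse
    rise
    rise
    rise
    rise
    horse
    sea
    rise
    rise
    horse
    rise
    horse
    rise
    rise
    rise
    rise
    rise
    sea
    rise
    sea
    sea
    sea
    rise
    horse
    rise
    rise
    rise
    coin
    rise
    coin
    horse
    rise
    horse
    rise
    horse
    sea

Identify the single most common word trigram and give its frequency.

"rise rise rise", 6 times

Trigram frequencies (highest first):
  rise rise rise: 6
  rise horse rise: 5
  horse rise rise: 3
  horse rise horse: 3
  rise rise coin: 2
  rise coin rise: 2
  … (24 more, each ≤ 2)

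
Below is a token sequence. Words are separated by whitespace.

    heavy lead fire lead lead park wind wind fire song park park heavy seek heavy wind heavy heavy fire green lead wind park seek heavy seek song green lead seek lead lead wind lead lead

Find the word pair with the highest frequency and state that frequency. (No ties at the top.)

Bigram frequencies (highest first):
  lead lead: 3
  heavy seek: 2
  seek heavy: 2
  green lead: 2
  lead wind: 2
  heavy lead: 1
  … (22 more, each ≤ 1)

"lead lead", 3 times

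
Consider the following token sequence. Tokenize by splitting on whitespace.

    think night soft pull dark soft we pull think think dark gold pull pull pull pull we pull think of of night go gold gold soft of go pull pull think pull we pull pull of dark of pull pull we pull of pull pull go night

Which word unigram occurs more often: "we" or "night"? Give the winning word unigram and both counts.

"we": 4 occurrences
"night": 3 occurrences

"we" (4 vs 3)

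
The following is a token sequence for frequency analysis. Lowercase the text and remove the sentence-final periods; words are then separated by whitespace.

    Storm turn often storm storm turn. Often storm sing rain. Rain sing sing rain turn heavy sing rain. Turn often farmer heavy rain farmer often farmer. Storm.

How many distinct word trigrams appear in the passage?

27 tokens → 25 trigram windows in total.
Repeated trigrams (each contributes count−1 duplicates):
  sing rain turn: 2
  storm turn often: 2
  turn often storm: 2
3 duplicate windows → 25 − 3 = 22 distinct.

22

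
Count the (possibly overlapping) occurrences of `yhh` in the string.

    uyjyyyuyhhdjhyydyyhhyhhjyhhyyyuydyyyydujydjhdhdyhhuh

Sliding a length-3 window over the 52 characters (50 positions):
  position 8–10: yhh
  position 18–20: yhh
  position 21–23: yhh
  position 25–27: yhh
  position 48–50: yhh

5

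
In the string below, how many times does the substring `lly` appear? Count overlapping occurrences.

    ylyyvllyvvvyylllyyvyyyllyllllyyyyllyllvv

Sliding a length-3 window over the 40 characters (38 positions):
  position 6–8: lly
  position 15–17: lly
  position 23–25: lly
  position 28–30: lly
  position 34–36: lly

5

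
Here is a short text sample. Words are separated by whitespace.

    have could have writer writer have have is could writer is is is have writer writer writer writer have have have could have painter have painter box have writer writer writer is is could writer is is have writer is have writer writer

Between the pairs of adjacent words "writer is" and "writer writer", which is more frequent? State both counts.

"writer writer" (7 vs 4)

"writer is": 4 occurrences
"writer writer": 7 occurrences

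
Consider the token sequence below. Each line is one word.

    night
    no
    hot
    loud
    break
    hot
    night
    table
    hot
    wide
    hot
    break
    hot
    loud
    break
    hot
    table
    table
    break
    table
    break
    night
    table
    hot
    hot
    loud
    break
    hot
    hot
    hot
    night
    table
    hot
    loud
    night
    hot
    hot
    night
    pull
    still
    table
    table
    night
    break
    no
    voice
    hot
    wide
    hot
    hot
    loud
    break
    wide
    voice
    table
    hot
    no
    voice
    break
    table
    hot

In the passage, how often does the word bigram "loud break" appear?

4

Scanning the 60 overlapping bigram windows for "loud break":
  position 4–5: loud break
  position 14–15: loud break
  position 26–27: loud break
  position 51–52: loud break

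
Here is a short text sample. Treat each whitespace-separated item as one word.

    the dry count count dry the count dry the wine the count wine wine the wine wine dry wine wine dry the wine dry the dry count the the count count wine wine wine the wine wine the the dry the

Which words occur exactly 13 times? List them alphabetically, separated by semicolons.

the; wine

Unigram counts meeting the condition (exactly 13 times):
  the: 13
  wine: 13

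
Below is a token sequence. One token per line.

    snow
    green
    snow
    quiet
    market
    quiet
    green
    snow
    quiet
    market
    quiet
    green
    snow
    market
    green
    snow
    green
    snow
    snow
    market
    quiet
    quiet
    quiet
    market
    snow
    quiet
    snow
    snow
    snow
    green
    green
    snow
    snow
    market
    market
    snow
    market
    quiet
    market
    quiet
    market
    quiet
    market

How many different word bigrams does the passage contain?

14

43 tokens → 42 bigram windows in total.
Repeated bigrams (each contributes count−1 duplicates):
  green snow: 6
  market quiet: 6
  quiet market: 6
  snow market: 4
  snow snow: 4
  snow green: 3
  snow quiet: 3
  market snow: 2
  … (2 more repeated)
28 duplicate windows → 42 − 28 = 14 distinct.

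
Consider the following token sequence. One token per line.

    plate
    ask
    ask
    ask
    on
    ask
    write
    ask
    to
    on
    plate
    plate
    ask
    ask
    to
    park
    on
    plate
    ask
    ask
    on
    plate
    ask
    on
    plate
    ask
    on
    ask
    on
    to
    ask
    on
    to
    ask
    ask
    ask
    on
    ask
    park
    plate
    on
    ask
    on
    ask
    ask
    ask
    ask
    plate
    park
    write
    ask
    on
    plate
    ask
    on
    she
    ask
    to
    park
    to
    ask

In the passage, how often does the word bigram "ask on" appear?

Scanning the 60 overlapping bigram windows for "ask on":
  position 4–5: ask on
  position 20–21: ask on
  position 23–24: ask on
  position 26–27: ask on
  position 28–29: ask on
  position 31–32: ask on
  position 36–37: ask on
  position 42–43: ask on
  position 51–52: ask on
  position 54–55: ask on

10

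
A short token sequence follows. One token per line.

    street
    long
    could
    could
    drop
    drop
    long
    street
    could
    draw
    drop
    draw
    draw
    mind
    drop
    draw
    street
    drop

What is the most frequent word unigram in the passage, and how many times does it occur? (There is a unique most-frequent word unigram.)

Unigram frequencies (highest first):
  drop: 5
  draw: 4
  street: 3
  could: 3
  long: 2
  mind: 1

"drop", 5 times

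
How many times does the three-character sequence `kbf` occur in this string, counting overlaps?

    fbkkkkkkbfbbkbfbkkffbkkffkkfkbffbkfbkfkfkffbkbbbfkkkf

3

Sliding a length-3 window over the 53 characters (51 positions):
  position 8–10: kbf
  position 13–15: kbf
  position 29–31: kbf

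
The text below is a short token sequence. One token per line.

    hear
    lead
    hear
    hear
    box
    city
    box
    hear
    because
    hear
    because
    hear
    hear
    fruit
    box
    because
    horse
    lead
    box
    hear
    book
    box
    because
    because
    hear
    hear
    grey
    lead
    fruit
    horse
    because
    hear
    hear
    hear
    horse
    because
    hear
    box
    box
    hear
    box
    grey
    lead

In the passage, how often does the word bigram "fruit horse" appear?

1

Scanning the 42 overlapping bigram windows for "fruit horse":
  position 29–30: fruit horse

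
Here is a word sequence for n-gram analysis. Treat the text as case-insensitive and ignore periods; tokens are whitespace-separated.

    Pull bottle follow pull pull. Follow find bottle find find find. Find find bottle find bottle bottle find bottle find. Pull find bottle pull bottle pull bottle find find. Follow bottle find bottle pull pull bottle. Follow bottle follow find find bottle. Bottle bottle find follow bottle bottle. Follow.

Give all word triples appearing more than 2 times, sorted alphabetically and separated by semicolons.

bottle find bottle; find bottle find; find find find

Trigram counts meeting the condition (more than 2 times):
  bottle find bottle: 3
  find bottle find: 3
  find find find: 3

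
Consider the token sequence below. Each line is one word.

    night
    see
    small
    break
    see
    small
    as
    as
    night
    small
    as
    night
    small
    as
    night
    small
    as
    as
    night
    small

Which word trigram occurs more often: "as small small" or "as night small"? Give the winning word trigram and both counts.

"as night small" (4 vs 0)

"as small small": 0 occurrences
"as night small": 4 occurrences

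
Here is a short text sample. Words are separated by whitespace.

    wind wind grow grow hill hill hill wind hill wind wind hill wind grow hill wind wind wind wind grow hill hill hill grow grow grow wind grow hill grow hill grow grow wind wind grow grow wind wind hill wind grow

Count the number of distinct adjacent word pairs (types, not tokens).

42 tokens → 41 bigram windows in total.
Repeated bigrams (each contributes count−1 duplicates):
  wind wind: 7
  wind grow: 6
  grow grow: 5
  grow hill: 5
  hill wind: 5
  hill hill: 4
  grow wind: 3
  hill grow: 3
  … (1 more repeated)
32 duplicate windows → 41 − 32 = 9 distinct.

9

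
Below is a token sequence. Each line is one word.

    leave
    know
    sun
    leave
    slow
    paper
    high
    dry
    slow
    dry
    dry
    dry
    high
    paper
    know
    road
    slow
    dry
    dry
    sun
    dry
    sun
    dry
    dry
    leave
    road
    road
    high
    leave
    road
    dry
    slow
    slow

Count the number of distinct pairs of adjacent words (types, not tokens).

24

33 tokens → 32 bigram windows in total.
Repeated bigrams (each contributes count−1 duplicates):
  dry dry: 4
  dry slow: 2
  dry sun: 2
  leave road: 2
  slow dry: 2
  sun dry: 2
8 duplicate windows → 32 − 8 = 24 distinct.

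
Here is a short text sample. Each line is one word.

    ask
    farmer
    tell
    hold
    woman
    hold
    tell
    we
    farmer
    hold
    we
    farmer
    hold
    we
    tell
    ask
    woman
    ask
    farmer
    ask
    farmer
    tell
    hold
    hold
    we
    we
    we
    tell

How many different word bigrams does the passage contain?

17

28 tokens → 27 bigram windows in total.
Repeated bigrams (each contributes count−1 duplicates):
  ask farmer: 3
  hold we: 3
  farmer hold: 2
  farmer tell: 2
  tell hold: 2
  we farmer: 2
  we tell: 2
  we we: 2
10 duplicate windows → 27 − 10 = 17 distinct.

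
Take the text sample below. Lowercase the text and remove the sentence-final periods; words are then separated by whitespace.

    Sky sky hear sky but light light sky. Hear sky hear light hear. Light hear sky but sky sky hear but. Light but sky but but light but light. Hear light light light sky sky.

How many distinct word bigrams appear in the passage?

35 tokens → 34 bigram windows in total.
Repeated bigrams (each contributes count−1 duplicates):
  but light: 4
  sky hear: 4
  hear light: 3
  hear sky: 3
  light hear: 3
  light light: 3
  sky but: 3
  sky sky: 3
  … (3 more repeated)
21 duplicate windows → 34 − 21 = 13 distinct.

13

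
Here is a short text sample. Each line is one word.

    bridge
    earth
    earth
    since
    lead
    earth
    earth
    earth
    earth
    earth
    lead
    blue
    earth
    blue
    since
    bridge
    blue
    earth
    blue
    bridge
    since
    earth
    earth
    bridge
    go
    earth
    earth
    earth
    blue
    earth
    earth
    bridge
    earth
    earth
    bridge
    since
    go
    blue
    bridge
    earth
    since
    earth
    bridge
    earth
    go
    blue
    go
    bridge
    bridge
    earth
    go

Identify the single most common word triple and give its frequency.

"earth earth earth", 4 times

Trigram frequencies (highest first):
  earth earth earth: 4
  earth earth bridge: 3
  bridge earth earth: 2
  blue earth blue: 2
  earth bridge earth: 2
  bridge earth go: 2
  … (34 more, each ≤ 1)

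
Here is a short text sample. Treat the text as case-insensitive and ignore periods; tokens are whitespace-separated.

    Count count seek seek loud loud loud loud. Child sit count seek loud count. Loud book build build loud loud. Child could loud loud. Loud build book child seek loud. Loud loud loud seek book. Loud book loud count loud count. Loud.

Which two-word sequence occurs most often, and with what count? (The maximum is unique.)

"loud loud", 9 times

Bigram frequencies (highest first):
  loud loud: 9
  seek loud: 3
  loud count: 3
  count loud: 3
  count seek: 2
  loud child: 2
  … (17 more, each ≤ 2)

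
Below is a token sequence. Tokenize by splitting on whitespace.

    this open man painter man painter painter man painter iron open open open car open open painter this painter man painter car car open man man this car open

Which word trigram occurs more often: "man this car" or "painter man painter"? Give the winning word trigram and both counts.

"painter man painter" (3 vs 1)

"man this car": 1 occurrence
"painter man painter": 3 occurrences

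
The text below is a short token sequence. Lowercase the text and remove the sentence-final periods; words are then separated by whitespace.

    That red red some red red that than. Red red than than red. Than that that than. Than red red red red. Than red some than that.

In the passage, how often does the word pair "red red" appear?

6

Scanning the 26 overlapping bigram windows for "red red":
  position 2–3: red red
  position 5–6: red red
  position 9–10: red red
  position 19–20: red red
  position 20–21: red red
  position 21–22: red red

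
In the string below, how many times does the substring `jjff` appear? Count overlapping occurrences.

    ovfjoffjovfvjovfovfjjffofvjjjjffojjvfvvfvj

Sliding a length-4 window over the 42 characters (39 positions):
  position 20–23: jjff
  position 29–32: jjff

2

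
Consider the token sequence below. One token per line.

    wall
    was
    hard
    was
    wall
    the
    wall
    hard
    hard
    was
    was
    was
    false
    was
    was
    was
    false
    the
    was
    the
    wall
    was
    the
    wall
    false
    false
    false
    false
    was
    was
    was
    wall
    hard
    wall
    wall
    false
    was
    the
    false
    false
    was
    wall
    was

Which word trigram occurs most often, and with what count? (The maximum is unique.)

"was was was", 3 times

Trigram frequencies (highest first):
  was was was: 3
  was was false: 2
  false was was: 2
  was the wall: 2
  false false false: 2
  false false was: 2
  … (28 more, each ≤ 1)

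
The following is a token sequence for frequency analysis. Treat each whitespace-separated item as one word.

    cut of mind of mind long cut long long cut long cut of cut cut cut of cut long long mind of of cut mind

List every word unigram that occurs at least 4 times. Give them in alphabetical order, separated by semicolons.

cut; long; mind; of

Unigram counts meeting the condition (at least 4 times):
  cut: 9
  long: 6
  mind: 4
  of: 6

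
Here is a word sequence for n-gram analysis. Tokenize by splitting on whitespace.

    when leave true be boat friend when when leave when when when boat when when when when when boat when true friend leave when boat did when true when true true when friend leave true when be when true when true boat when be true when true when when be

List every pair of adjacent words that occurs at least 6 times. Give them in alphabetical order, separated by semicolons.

Bigram counts meeting the condition (at least 6 times):
  true when: 6
  when true: 6
  when when: 8

true when; when true; when when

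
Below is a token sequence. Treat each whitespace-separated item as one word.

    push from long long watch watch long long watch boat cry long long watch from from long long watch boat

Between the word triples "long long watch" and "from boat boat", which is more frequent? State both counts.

"long long watch": 4 occurrences
"from boat boat": 0 occurrences

"long long watch" (4 vs 0)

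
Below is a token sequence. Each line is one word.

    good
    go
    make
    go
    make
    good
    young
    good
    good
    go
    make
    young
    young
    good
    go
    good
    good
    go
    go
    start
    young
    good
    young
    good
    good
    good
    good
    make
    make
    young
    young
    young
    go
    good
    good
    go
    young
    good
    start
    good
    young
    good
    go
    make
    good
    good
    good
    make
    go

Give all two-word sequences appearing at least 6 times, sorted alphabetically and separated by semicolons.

Bigram counts meeting the condition (at least 6 times):
  good go: 6
  good good: 8
  young good: 6

good go; good good; young good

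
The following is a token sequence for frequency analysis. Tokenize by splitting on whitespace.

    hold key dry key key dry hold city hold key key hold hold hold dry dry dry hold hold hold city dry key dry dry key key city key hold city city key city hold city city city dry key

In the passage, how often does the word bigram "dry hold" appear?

2

Scanning the 39 overlapping bigram windows for "dry hold":
  position 6–7: dry hold
  position 17–18: dry hold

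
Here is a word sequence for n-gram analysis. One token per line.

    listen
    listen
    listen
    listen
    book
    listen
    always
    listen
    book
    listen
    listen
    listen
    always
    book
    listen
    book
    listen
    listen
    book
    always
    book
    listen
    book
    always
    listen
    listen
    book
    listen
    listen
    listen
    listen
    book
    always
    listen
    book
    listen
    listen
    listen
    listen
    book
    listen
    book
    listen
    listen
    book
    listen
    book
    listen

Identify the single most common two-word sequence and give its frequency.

Bigram frequencies (highest first):
  listen listen: 14
  listen book: 12
  book listen: 11
  always listen: 3
  book always: 3
  listen always: 2
  … (1 more, each ≤ 2)

"listen listen", 14 times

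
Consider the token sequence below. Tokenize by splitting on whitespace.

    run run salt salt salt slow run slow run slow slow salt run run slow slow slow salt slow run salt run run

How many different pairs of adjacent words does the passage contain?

9

23 tokens → 22 bigram windows in total.
Repeated bigrams (each contributes count−1 duplicates):
  run run: 3
  run slow: 3
  slow run: 3
  slow slow: 3
  run salt: 2
  salt run: 2
  salt salt: 2
  salt slow: 2
  … (1 more repeated)
13 duplicate windows → 22 − 13 = 9 distinct.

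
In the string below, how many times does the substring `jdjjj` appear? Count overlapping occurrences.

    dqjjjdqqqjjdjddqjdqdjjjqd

0

Sliding a length-5 window over the 25 characters (21 positions):
  (no match at any position)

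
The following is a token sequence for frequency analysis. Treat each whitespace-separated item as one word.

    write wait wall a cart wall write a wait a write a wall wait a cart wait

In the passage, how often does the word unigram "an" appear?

Scanning the 17 tokens for "an":
  (none found)

0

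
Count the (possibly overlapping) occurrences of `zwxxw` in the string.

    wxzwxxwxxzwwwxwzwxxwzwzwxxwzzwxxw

Sliding a length-5 window over the 33 characters (29 positions):
  position 3–7: zwxxw
  position 16–20: zwxxw
  position 23–27: zwxxw
  position 29–33: zwxxw

4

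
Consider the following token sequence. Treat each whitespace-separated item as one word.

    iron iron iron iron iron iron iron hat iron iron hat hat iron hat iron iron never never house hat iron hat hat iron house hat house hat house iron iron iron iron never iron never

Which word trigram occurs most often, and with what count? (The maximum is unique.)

"iron iron iron", 7 times

Trigram frequencies (highest first):
  iron iron iron: 7
  iron iron hat: 2
  iron hat iron: 2
  hat iron iron: 2
  iron hat hat: 2
  hat hat iron: 2
  … (14 more, each ≤ 2)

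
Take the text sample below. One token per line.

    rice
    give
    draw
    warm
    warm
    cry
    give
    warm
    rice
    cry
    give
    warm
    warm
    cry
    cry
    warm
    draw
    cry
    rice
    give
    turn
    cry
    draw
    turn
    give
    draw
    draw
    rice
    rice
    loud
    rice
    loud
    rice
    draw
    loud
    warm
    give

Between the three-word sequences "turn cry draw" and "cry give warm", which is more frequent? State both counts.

"cry give warm" (2 vs 1)

"turn cry draw": 1 occurrence
"cry give warm": 2 occurrences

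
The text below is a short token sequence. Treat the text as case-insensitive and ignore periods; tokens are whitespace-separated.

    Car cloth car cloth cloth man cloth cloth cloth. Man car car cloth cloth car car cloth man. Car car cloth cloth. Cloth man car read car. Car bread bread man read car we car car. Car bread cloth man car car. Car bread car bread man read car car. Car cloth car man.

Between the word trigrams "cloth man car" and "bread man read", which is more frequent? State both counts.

"cloth man car" (4 vs 2)

"cloth man car": 4 occurrences
"bread man read": 2 occurrences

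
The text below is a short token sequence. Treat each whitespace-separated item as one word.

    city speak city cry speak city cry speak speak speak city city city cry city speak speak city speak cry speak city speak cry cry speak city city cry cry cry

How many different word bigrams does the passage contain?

9

31 tokens → 30 bigram windows in total.
Repeated bigrams (each contributes count−1 duplicates):
  speak city: 6
  city cry: 4
  city speak: 4
  cry speak: 4
  city city: 3
  cry cry: 3
  speak speak: 3
  speak cry: 2
21 duplicate windows → 30 − 21 = 9 distinct.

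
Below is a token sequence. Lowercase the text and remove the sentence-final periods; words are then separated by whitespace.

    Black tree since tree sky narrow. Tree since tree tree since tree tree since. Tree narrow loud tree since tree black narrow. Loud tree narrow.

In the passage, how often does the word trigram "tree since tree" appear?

Scanning the 23 overlapping trigram windows for "tree since tree":
  position 2–4: tree since tree
  position 7–9: tree since tree
  position 10–12: tree since tree
  position 13–15: tree since tree
  position 18–20: tree since tree

5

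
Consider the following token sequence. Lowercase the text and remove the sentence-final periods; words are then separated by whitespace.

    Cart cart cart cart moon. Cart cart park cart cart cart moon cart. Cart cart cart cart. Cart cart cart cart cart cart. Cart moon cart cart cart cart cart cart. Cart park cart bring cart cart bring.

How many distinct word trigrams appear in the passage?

11

38 tokens → 36 trigram windows in total.
Repeated trigrams (each contributes count−1 duplicates):
  cart cart cart: 18
  cart cart moon: 3
  cart moon cart: 3
  moon cart cart: 3
  cart cart park: 2
  cart park cart: 2
25 duplicate windows → 36 − 25 = 11 distinct.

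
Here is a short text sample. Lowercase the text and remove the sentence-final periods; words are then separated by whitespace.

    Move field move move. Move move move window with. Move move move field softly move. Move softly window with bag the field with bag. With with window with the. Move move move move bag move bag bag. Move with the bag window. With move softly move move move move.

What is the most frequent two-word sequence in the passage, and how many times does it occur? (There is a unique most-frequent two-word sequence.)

"move move", 13 times

Bigram frequencies (highest first):
  move move: 13
  window with: 4
  move field: 2
  with move: 2
  softly move: 2
  move softly: 2
  … (19 more, each ≤ 2)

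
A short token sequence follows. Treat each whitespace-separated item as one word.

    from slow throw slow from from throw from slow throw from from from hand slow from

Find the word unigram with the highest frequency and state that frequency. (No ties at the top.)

Unigram frequencies (highest first):
  from: 8
  slow: 4
  throw: 3
  hand: 1

"from", 8 times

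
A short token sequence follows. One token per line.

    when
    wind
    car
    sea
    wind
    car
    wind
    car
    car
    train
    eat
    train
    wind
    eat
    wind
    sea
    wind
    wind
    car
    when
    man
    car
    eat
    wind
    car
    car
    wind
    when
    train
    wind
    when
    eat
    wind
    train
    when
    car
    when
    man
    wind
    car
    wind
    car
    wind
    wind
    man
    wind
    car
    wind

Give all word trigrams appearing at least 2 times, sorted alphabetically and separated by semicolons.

Trigram counts meeting the condition (at least 2 times):
  car when man: 2
  car wind car: 2
  man wind car: 2
  wind car car: 2
  wind car wind: 4

car when man; car wind car; man wind car; wind car car; wind car wind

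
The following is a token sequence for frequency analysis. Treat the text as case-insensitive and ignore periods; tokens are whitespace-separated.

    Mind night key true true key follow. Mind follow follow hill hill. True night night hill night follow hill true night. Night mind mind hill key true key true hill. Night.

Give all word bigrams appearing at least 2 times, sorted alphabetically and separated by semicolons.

Bigram counts meeting the condition (at least 2 times):
  follow hill: 2
  hill night: 2
  hill true: 2
  key true: 3
  night night: 2
  true key: 2
  true night: 2

follow hill; hill night; hill true; key true; night night; true key; true night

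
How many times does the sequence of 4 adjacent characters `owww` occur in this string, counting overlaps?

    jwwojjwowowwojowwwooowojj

Sliding a length-4 window over the 25 characters (22 positions):
  position 15–18: owww

1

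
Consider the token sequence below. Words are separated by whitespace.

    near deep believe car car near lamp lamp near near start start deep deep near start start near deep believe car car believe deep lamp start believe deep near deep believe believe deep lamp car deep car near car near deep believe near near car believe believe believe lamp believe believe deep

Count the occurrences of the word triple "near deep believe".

Scanning the 50 overlapping trigram windows for "near deep believe":
  position 1–3: near deep believe
  position 18–20: near deep believe
  position 29–31: near deep believe
  position 40–42: near deep believe

4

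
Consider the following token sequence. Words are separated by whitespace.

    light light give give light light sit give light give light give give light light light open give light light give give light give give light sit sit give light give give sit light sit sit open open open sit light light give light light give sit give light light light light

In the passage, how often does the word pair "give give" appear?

Scanning the 51 overlapping bigram windows for "give give":
  position 3–4: give give
  position 12–13: give give
  position 21–22: give give
  position 24–25: give give
  position 31–32: give give

5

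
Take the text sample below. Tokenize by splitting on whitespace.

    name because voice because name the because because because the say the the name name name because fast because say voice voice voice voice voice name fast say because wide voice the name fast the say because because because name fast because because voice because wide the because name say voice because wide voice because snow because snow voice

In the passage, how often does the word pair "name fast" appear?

3

Scanning the 58 overlapping bigram windows for "name fast":
  position 26–27: name fast
  position 33–34: name fast
  position 40–41: name fast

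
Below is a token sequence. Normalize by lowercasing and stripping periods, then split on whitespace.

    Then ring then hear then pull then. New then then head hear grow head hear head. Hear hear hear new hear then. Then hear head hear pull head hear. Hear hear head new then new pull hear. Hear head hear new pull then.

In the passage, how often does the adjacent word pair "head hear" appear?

Scanning the 42 overlapping bigram windows for "head hear":
  position 11–12: head hear
  position 14–15: head hear
  position 16–17: head hear
  position 25–26: head hear
  position 28–29: head hear
  position 39–40: head hear

6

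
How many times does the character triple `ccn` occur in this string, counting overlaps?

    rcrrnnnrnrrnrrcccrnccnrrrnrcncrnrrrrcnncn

Sliding a length-3 window over the 41 characters (39 positions):
  position 20–22: ccn

1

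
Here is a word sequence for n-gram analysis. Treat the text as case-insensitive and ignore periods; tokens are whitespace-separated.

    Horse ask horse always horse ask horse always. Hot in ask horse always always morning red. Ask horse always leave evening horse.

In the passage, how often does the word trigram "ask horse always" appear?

4

Scanning the 20 overlapping trigram windows for "ask horse always":
  position 2–4: ask horse always
  position 6–8: ask horse always
  position 11–13: ask horse always
  position 17–19: ask horse always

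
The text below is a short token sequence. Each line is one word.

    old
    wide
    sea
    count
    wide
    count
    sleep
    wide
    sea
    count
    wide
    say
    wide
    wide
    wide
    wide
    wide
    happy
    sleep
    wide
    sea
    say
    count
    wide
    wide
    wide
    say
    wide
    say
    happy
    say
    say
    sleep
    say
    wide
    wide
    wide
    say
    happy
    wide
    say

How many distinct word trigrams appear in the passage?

41 tokens → 39 trigram windows in total.
Repeated trigrams (each contributes count−1 duplicates):
  wide wide wide: 5
  say wide wide: 2
  sea count wide: 2
  sleep wide sea: 2
  wide say happy: 2
  wide say wide: 2
  wide sea count: 2
  wide wide say: 2
11 duplicate windows → 39 − 11 = 28 distinct.

28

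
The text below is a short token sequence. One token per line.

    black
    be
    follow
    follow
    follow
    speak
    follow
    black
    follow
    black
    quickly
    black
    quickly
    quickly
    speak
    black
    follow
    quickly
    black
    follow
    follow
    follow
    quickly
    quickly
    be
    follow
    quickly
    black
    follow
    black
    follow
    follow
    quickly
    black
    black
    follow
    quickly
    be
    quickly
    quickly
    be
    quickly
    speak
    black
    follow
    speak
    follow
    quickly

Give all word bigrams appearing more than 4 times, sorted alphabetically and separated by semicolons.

Bigram counts meeting the condition (more than 4 times):
  black follow: 7
  follow follow: 5
  follow quickly: 6

black follow; follow follow; follow quickly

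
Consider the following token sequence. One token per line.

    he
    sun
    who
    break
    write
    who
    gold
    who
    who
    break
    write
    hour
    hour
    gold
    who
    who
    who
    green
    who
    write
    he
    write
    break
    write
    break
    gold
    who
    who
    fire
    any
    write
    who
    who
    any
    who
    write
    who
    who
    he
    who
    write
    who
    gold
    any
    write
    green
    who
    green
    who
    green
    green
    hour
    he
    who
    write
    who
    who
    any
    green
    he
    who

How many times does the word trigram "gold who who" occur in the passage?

3

Scanning the 59 overlapping trigram windows for "gold who who":
  position 7–9: gold who who
  position 14–16: gold who who
  position 26–28: gold who who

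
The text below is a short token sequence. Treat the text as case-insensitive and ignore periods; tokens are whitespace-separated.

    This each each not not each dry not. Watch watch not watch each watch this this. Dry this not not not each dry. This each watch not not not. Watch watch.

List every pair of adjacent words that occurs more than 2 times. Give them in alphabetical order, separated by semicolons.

not not; not watch

Bigram counts meeting the condition (more than 2 times):
  not not: 5
  not watch: 3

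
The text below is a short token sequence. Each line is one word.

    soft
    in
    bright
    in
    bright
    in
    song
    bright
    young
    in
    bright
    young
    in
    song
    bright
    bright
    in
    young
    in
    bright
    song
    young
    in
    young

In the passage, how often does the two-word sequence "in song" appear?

Scanning the 23 overlapping bigram windows for "in song":
  position 6–7: in song
  position 13–14: in song

2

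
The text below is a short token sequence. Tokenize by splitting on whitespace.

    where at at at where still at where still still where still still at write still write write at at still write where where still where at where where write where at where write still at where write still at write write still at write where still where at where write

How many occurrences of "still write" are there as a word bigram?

Scanning the 50 overlapping bigram windows for "still write":
  position 16–17: still write
  position 21–22: still write

2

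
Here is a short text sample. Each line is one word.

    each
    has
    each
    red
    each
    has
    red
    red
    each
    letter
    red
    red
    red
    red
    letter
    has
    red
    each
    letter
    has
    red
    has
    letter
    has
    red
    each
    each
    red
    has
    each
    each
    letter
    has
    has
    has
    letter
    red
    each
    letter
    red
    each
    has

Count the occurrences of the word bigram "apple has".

Scanning the 41 overlapping bigram windows for "apple has":
  (none found)

0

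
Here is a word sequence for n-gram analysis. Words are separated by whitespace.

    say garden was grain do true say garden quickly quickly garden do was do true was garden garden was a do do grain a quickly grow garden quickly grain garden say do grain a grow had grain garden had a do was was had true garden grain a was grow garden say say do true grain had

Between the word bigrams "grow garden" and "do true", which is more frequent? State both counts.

"grow garden": 2 occurrences
"do true": 3 occurrences

"do true" (3 vs 2)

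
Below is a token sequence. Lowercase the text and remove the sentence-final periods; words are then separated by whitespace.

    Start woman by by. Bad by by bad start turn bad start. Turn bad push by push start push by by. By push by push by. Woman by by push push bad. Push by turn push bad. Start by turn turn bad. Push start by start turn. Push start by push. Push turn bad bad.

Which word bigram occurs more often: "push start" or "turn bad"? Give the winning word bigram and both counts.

"turn bad" (4 vs 3)

"push start": 3 occurrences
"turn bad": 4 occurrences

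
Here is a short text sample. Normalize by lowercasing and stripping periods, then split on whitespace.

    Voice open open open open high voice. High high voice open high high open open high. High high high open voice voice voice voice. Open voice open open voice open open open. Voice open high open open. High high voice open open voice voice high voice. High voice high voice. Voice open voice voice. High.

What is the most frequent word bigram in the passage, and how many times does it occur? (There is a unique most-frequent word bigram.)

"open open", 9 times

Bigram frequencies (highest first):
  open open: 9
  voice open: 8
  high voice: 6
  high high: 6
  open voice: 6
  voice voice: 6
  … (3 more, each ≤ 5)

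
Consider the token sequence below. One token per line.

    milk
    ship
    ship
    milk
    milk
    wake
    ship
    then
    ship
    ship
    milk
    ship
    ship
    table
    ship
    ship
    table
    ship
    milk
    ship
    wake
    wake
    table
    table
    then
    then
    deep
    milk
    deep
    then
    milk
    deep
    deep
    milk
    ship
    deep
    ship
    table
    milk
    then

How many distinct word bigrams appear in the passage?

26

40 tokens → 39 bigram windows in total.
Repeated bigrams (each contributes count−1 duplicates):
  milk ship: 4
  ship ship: 4
  ship milk: 3
  ship table: 3
  deep milk: 2
  milk deep: 2
  table ship: 2
13 duplicate windows → 39 − 13 = 26 distinct.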